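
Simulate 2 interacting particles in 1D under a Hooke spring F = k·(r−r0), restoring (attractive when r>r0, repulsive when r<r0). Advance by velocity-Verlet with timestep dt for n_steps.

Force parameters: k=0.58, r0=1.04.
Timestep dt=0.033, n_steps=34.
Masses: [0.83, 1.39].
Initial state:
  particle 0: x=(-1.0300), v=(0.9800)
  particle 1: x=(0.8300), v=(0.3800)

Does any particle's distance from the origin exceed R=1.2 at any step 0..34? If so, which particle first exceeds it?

step 0: x0=(-1.0300) x1=(0.8300)
step 1: x0=(-0.9973) x1=(0.8424)
step 2: x0=(-0.9641) x1=(0.8543)
step 3: x0=(-0.9302) x1=(0.8660)
step 4: x0=(-0.8958) x1=(0.8773)
step 5: x0=(-0.8608) x1=(0.8882)
step 6: x0=(-0.8253) x1=(0.8989)
step 7: x0=(-0.7892) x1=(0.9092)
step 8: x0=(-0.7527) x1=(0.9192)
step 9: x0=(-0.7157) x1=(0.9290)
step 10: x0=(-0.6782) x1=(0.9384)
step 11: x0=(-0.6403) x1=(0.9476)
step 12: x0=(-0.6019) x1=(0.9566)
step 13: x0=(-0.5632) x1=(0.9653)
step 14: x0=(-0.5241) x1=(0.9738)
step 15: x0=(-0.4846) x1=(0.9821)
step 16: x0=(-0.4448) x1=(0.9902)
step 17: x0=(-0.4047) x1=(0.9981)
step 18: x0=(-0.3644) x1=(1.0059)
step 19: x0=(-0.3238) x1=(1.0135)
step 20: x0=(-0.2829) x1=(1.0209)
step 21: x0=(-0.2419) x1=(1.0283)
step 22: x0=(-0.2007) x1=(1.0355)
step 23: x0=(-0.1593) x1=(1.0427)
step 24: x0=(-0.1178) x1=(1.0497)
step 25: x0=(-0.0762) x1=(1.0568)
step 26: x0=(-0.0346) x1=(1.0637)
step 27: x0=(0.0071) x1=(1.0707)
step 28: x0=(0.0488) x1=(1.0776)
step 29: x0=(0.0905) x1=(1.0846)
step 30: x0=(0.1322) x1=(1.0915)
step 31: x0=(0.1738) x1=(1.0985)
step 32: x0=(0.2153) x1=(1.1056)
step 33: x0=(0.2568) x1=(1.1127)
step 34: x0=(0.2980) x1=(1.1199)

no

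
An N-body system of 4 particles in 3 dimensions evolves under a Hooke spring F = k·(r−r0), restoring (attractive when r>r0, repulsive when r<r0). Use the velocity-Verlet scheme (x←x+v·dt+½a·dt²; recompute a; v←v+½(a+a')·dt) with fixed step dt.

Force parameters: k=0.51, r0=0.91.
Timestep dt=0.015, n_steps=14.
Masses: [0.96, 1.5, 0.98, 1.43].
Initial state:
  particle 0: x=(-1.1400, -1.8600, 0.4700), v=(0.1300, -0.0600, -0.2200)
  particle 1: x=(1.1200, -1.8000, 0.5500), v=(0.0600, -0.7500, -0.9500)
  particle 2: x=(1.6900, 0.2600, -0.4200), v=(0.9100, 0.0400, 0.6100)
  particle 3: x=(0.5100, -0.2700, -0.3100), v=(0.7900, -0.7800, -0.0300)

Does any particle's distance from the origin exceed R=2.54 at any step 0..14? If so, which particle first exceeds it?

no

step 0: x0=(-1.1400, -1.8600, 0.4700) x1=(1.1200, -1.8000, 0.5500) x2=(1.6900, 0.2600, -0.4200) x3=(0.5100, -0.2700, -0.3100)
step 1: x0=(-1.1378, -1.8607, 0.4666) x1=(1.1208, -1.8112, 0.5357) x2=(1.7035, 0.2604, -0.4108) x3=(0.5218, -0.2818, -0.3104)
step 2: x0=(-1.1350, -1.8612, 0.4631) x1=(1.1216, -1.8222, 0.5213) x2=(1.7166, 0.2605, -0.4014) x3=(0.5336, -0.2937, -0.3108)
step 3: x0=(-1.1317, -1.8613, 0.4595) x1=(1.1223, -1.8331, 0.5069) x2=(1.7295, 0.2602, -0.3919) x3=(0.5454, -0.3057, -0.3110)
step 4: x0=(-1.1279, -1.8611, 0.4557) x1=(1.1228, -1.8438, 0.4924) x2=(1.7419, 0.2596, -0.3822) x3=(0.5572, -0.3178, -0.3112)
step 5: x0=(-1.1235, -1.8606, 0.4519) x1=(1.1233, -1.8543, 0.4778) x2=(1.7541, 0.2586, -0.3724) x3=(0.5689, -0.3301, -0.3114)
step 6: x0=(-1.1186, -1.8598, 0.4478) x1=(1.1236, -1.8647, 0.4631) x2=(1.7659, 0.2572, -0.3625) x3=(0.5805, -0.3425, -0.3114)
step 7: x0=(-1.1131, -1.8587, 0.4437) x1=(1.1239, -1.8749, 0.4484) x2=(1.7773, 0.2555, -0.3524) x3=(0.5922, -0.3550, -0.3114)
step 8: x0=(-1.1071, -1.8573, 0.4394) x1=(1.1241, -1.8850, 0.4335) x2=(1.7884, 0.2534, -0.3422) x3=(0.6038, -0.3676, -0.3114)
step 9: x0=(-1.1005, -1.8556, 0.4350) x1=(1.1242, -1.8950, 0.4187) x2=(1.7992, 0.2509, -0.3319) x3=(0.6154, -0.3804, -0.3112)
step 10: x0=(-1.0934, -1.8536, 0.4305) x1=(1.1242, -1.9047, 0.4037) x2=(1.8096, 0.2481, -0.3214) x3=(0.6269, -0.3932, -0.3110)
step 11: x0=(-1.0857, -1.8513, 0.4258) x1=(1.1241, -1.9143, 0.3888) x2=(1.8196, 0.2449, -0.3109) x3=(0.6384, -0.4062, -0.3108)
step 12: x0=(-1.0775, -1.8488, 0.4211) x1=(1.1240, -1.9238, 0.3737) x2=(1.8294, 0.2414, -0.3002) x3=(0.6499, -0.4193, -0.3105)
step 13: x0=(-1.0688, -1.8459, 0.4162) x1=(1.1237, -1.9330, 0.3586) x2=(1.8387, 0.2375, -0.2894) x3=(0.6613, -0.4325, -0.3101)
step 14: x0=(-1.0595, -1.8427, 0.4112) x1=(1.1234, -1.9422, 0.3435) x2=(1.8477, 0.2332, -0.2785) x3=(0.6727, -0.4458, -0.3096)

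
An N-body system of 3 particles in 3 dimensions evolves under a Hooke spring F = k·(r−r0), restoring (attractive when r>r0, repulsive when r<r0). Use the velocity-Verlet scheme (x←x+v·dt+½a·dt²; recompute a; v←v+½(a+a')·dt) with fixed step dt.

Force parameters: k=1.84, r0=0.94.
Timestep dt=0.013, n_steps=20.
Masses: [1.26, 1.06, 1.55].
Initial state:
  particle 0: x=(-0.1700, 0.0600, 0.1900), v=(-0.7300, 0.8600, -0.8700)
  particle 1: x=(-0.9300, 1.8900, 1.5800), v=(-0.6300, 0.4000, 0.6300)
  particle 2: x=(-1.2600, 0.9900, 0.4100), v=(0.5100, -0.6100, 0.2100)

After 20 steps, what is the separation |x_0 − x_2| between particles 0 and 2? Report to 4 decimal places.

step 0: x0=(-0.1700, 0.0600, 0.1900) x1=(-0.9300, 1.8900, 1.5800) x2=(-1.2600, 0.9900, 0.4100)
step 1: x0=(-0.1796, 0.0714, 0.1788) x1=(-0.9381, 1.8950, 1.5880) x2=(-1.2533, 0.9821, 0.4128)
step 2: x0=(-0.1894, 0.0831, 0.1678) x1=(-0.9462, 1.8995, 1.5956) x2=(-1.2465, 0.9742, 0.4156)
step 3: x0=(-0.1994, 0.0951, 0.1571) x1=(-0.9541, 1.9037, 1.6028) x2=(-1.2397, 0.9662, 0.4185)
step 4: x0=(-0.2096, 0.1075, 0.1466) x1=(-0.9619, 1.9074, 1.6097) x2=(-1.2327, 0.9584, 0.4215)
step 5: x0=(-0.2200, 0.1203, 0.1364) x1=(-0.9697, 1.9106, 1.6161) x2=(-1.2257, 0.9505, 0.4246)
step 6: x0=(-0.2306, 0.1333, 0.1264) x1=(-0.9773, 1.9134, 1.6221) x2=(-1.2185, 0.9426, 0.4277)
step 7: x0=(-0.2413, 0.1467, 0.1166) x1=(-0.9848, 1.9158, 1.6277) x2=(-1.2113, 0.9348, 0.4309)
step 8: x0=(-0.2523, 0.1605, 0.1071) x1=(-0.9922, 1.9178, 1.6329) x2=(-1.2041, 0.9271, 0.4342)
step 9: x0=(-0.2634, 0.1745, 0.0979) x1=(-0.9995, 1.9193, 1.6377) x2=(-1.1967, 0.9193, 0.4376)
step 10: x0=(-0.2746, 0.1888, 0.0889) x1=(-1.0067, 1.9204, 1.6421) x2=(-1.1893, 0.9116, 0.4411)
step 11: x0=(-0.2861, 0.2035, 0.0802) x1=(-1.0138, 1.9211, 1.6460) x2=(-1.1819, 0.9040, 0.4446)
step 12: x0=(-0.2977, 0.2184, 0.0717) x1=(-1.0208, 1.9213, 1.6496) x2=(-1.1744, 0.8964, 0.4483)
step 13: x0=(-0.3094, 0.2337, 0.0635) x1=(-1.0276, 1.9211, 1.6527) x2=(-1.1668, 0.8889, 0.4520)
step 14: x0=(-0.3213, 0.2492, 0.0555) x1=(-1.0344, 1.9205, 1.6553) x2=(-1.1592, 0.8814, 0.4558)
step 15: x0=(-0.3334, 0.2650, 0.0478) x1=(-1.0410, 1.9194, 1.6575) x2=(-1.1516, 0.8740, 0.4596)
step 16: x0=(-0.3455, 0.2811, 0.0403) x1=(-1.0475, 1.9179, 1.6593) x2=(-1.1439, 0.8666, 0.4636)
step 17: x0=(-0.3578, 0.2974, 0.0331) x1=(-1.0539, 1.9160, 1.6607) x2=(-1.1362, 0.8594, 0.4677)
step 18: x0=(-0.3703, 0.3140, 0.0262) x1=(-1.0602, 1.9137, 1.6616) x2=(-1.1285, 0.8522, 0.4718)
step 19: x0=(-0.3828, 0.3308, 0.0195) x1=(-1.0664, 1.9110, 1.6621) x2=(-1.1208, 0.8451, 0.4760)
step 20: x0=(-0.3955, 0.3479, 0.0131) x1=(-1.0725, 1.9079, 1.6622) x2=(-1.1130, 0.8380, 0.4803)

0.9866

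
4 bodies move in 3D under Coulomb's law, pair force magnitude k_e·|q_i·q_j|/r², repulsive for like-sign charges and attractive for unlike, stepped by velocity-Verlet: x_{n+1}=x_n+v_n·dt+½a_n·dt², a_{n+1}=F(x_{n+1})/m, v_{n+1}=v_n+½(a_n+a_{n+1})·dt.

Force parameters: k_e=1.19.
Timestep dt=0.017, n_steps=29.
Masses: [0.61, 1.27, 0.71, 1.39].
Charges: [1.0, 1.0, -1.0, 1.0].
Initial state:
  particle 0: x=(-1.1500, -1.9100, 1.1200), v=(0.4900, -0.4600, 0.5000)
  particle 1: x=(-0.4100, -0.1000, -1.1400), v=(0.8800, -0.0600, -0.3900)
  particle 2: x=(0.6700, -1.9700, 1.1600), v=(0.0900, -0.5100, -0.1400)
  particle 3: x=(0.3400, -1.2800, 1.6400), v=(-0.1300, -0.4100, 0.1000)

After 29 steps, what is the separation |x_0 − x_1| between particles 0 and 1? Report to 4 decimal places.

step 0: x0=(-1.1500, -1.9100, 1.1200) x1=(-0.4100, -0.1000, -1.1400) x2=(0.6700, -1.9700, 1.1600) x3=(0.3400, -1.2800, 1.6400)
step 1: x0=(-1.1417, -1.9179, 1.1285) x1=(-0.3950, -0.1010, -1.1466) x2=(0.6713, -1.9784, 1.1578) x3=(0.3379, -1.2871, 1.6416)
step 2: x0=(-1.1334, -1.9259, 1.1370) x1=(-0.3801, -0.1020, -1.1533) x2=(0.6723, -1.9864, 1.1558) x3=(0.3360, -1.2944, 1.6432)
step 3: x0=(-1.1251, -1.9340, 1.1455) x1=(-0.3651, -0.1030, -1.1600) x2=(0.6729, -1.9938, 1.1541) x3=(0.3342, -1.3018, 1.6446)
step 4: x0=(-1.1168, -1.9422, 1.1539) x1=(-0.3501, -0.1040, -1.1667) x2=(0.6731, -2.0008, 1.1527) x3=(0.3327, -1.3095, 1.6459)
step 5: x0=(-1.1086, -1.9506, 1.1624) x1=(-0.3351, -0.1049, -1.1735) x2=(0.6729, -2.0074, 1.1516) x3=(0.3314, -1.3174, 1.6471)
step 6: x0=(-1.1003, -1.9590, 1.1708) x1=(-0.3201, -0.1059, -1.1803) x2=(0.6723, -2.0134, 1.1507) x3=(0.3302, -1.3255, 1.6482)
step 7: x0=(-1.0921, -1.9676, 1.1792) x1=(-0.3050, -0.1068, -1.1871) x2=(0.6714, -2.0190, 1.1501) x3=(0.3293, -1.3338, 1.6492)
step 8: x0=(-1.0840, -1.9764, 1.1876) x1=(-0.2900, -0.1078, -1.1939) x2=(0.6700, -2.0241, 1.1498) x3=(0.3285, -1.3422, 1.6501)
step 9: x0=(-1.0758, -1.9852, 1.1960) x1=(-0.2750, -0.1087, -1.2008) x2=(0.6683, -2.0288, 1.1498) x3=(0.3280, -1.3509, 1.6508)
step 10: x0=(-1.0676, -1.9942, 1.2043) x1=(-0.2599, -0.1096, -1.2077) x2=(0.6662, -2.0329, 1.1501) x3=(0.3276, -1.3598, 1.6514)
step 11: x0=(-1.0595, -2.0033, 1.2126) x1=(-0.2448, -0.1105, -1.2146) x2=(0.6637, -2.0366, 1.1507) x3=(0.3275, -1.3688, 1.6520)
step 12: x0=(-1.0514, -2.0125, 1.2209) x1=(-0.2298, -0.1114, -1.2215) x2=(0.6608, -2.0399, 1.1516) x3=(0.3275, -1.3781, 1.6524)
step 13: x0=(-1.0433, -2.0218, 1.2292) x1=(-0.2147, -0.1123, -1.2285) x2=(0.6574, -2.0426, 1.1528) x3=(0.3278, -1.3875, 1.6526)
step 14: x0=(-1.0353, -2.0313, 1.2374) x1=(-0.1996, -0.1131, -1.2354) x2=(0.6537, -2.0449, 1.1543) x3=(0.3283, -1.3972, 1.6528)
step 15: x0=(-1.0272, -2.0409, 1.2456) x1=(-0.1845, -0.1140, -1.2424) x2=(0.6496, -2.0467, 1.1561) x3=(0.3289, -1.4070, 1.6528)
step 16: x0=(-1.0192, -2.0507, 1.2538) x1=(-0.1694, -0.1148, -1.2495) x2=(0.6450, -2.0479, 1.1583) x3=(0.3298, -1.4171, 1.6527)
step 17: x0=(-1.0112, -2.0605, 1.2619) x1=(-0.1543, -0.1157, -1.2565) x2=(0.6400, -2.0487, 1.1608) x3=(0.3309, -1.4274, 1.6524)
step 18: x0=(-1.0032, -2.0705, 1.2700) x1=(-0.1391, -0.1165, -1.2636) x2=(0.6346, -2.0489, 1.1637) x3=(0.3323, -1.4379, 1.6520)
step 19: x0=(-0.9952, -2.0806, 1.2781) x1=(-0.1240, -0.1173, -1.2707) x2=(0.6288, -2.0487, 1.1670) x3=(0.3338, -1.4486, 1.6514)
step 20: x0=(-0.9872, -2.0909, 1.2861) x1=(-0.1088, -0.1181, -1.2778) x2=(0.6225, -2.0479, 1.1706) x3=(0.3356, -1.4595, 1.6507)
step 21: x0=(-0.9793, -2.1012, 1.2941) x1=(-0.0937, -0.1190, -1.2849) x2=(0.6157, -2.0465, 1.1747) x3=(0.3376, -1.4707, 1.6498)
step 22: x0=(-0.9714, -2.1117, 1.3021) x1=(-0.0785, -0.1197, -1.2921) x2=(0.6085, -2.0445, 1.1792) x3=(0.3399, -1.4821, 1.6487)
step 23: x0=(-0.9634, -2.1223, 1.3100) x1=(-0.0633, -0.1205, -1.2993) x2=(0.6008, -2.0420, 1.1842) x3=(0.3424, -1.4938, 1.6474)
step 24: x0=(-0.9555, -2.1331, 1.3179) x1=(-0.0482, -0.1213, -1.3065) x2=(0.5926, -2.0388, 1.1896) x3=(0.3451, -1.5058, 1.6459)
step 25: x0=(-0.9476, -2.1440, 1.3257) x1=(-0.0330, -0.1221, -1.3137) x2=(0.5839, -2.0350, 1.1956) x3=(0.3481, -1.5180, 1.6442)
step 26: x0=(-0.9397, -2.1550, 1.3336) x1=(-0.0178, -0.1228, -1.3209) x2=(0.5747, -2.0306, 1.2021) x3=(0.3513, -1.5305, 1.6422)
step 27: x0=(-0.9318, -2.1661, 1.3413) x1=(-0.0026, -0.1236, -1.3282) x2=(0.5650, -2.0254, 1.2092) x3=(0.3548, -1.5434, 1.6399)
step 28: x0=(-0.9239, -2.1773, 1.3490) x1=(0.0127, -0.1243, -1.3355) x2=(0.5547, -2.0194, 1.2170) x3=(0.3586, -1.5566, 1.6374)
step 29: x0=(-0.9160, -2.1886, 1.3567) x1=(0.0279, -0.1251, -1.3428) x2=(0.5439, -2.0127, 1.2254) x3=(0.3626, -1.5701, 1.6345)

3.5265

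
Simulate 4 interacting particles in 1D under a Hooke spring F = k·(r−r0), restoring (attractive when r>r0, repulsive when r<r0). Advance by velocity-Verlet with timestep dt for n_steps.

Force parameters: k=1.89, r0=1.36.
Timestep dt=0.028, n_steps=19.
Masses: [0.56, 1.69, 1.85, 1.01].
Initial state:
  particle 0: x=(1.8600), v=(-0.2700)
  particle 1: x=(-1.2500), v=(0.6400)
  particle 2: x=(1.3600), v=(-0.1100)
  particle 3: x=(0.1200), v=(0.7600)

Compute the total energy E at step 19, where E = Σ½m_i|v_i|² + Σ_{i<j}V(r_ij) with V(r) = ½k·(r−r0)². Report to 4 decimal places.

step 0: x0=(1.8600) x1=(-1.2500) x2=(1.3600) x3=(0.1200)
step 1: x0=(1.8508) x1=(-1.2308) x2=(1.3561) x3=(0.1415)
step 2: x0=(1.8383) x1=(-1.2089) x2=(1.3507) x3=(0.1632)
step 3: x0=(1.8229) x1=(-1.1845) x2=(1.3437) x3=(0.1851)
step 4: x0=(1.8047) x1=(-1.1577) x2=(1.3353) x3=(0.2072)
step 5: x0=(1.7840) x1=(-1.1284) x2=(1.3254) x3=(0.2292)
step 6: x0=(1.7611) x1=(-1.0969) x2=(1.3142) x3=(0.2512)
step 7: x0=(1.7362) x1=(-1.0631) x2=(1.3016) x3=(0.2729)
step 8: x0=(1.7097) x1=(-1.0271) x2=(1.2877) x3=(0.2943)
step 9: x0=(1.6819) x1=(-0.9892) x2=(1.2726) x3=(0.3154)
step 10: x0=(1.6531) x1=(-0.9494) x2=(1.2563) x3=(0.3359)
step 11: x0=(1.6237) x1=(-0.9078) x2=(1.2390) x3=(0.3559)
step 12: x0=(1.5940) x1=(-0.8646) x2=(1.2206) x3=(0.3751)
step 13: x0=(1.5644) x1=(-0.8199) x2=(1.2012) x3=(0.3936)
step 14: x0=(1.5352) x1=(-0.7738) x2=(1.1810) x3=(0.4112)
step 15: x0=(1.5068) x1=(-0.7265) x2=(1.1600) x3=(0.4278)
step 16: x0=(1.4795) x1=(-0.6782) x2=(1.1382) x3=(0.4434)
step 17: x0=(1.4536) x1=(-0.6290) x2=(1.1158) x3=(0.4579)
step 18: x0=(1.4295) x1=(-0.5791) x2=(1.0928) x3=(0.4712)
step 19: x0=(1.4075) x1=(-0.5286) x2=(1.0694) x3=(0.4834)
step 0 velocities: v0=(-0.2700) v1=(0.6400) v2=(-0.1100) v3=(0.7600)
step 0: KE=0.6694, PE=5.2197, E=5.8891
step 19 velocities: v0=(-0.7457) v1=(1.8110) v2=(-0.8448) v3=(0.4103)
step 19: KE=3.6723, PE=2.2140, E=5.8863

5.8863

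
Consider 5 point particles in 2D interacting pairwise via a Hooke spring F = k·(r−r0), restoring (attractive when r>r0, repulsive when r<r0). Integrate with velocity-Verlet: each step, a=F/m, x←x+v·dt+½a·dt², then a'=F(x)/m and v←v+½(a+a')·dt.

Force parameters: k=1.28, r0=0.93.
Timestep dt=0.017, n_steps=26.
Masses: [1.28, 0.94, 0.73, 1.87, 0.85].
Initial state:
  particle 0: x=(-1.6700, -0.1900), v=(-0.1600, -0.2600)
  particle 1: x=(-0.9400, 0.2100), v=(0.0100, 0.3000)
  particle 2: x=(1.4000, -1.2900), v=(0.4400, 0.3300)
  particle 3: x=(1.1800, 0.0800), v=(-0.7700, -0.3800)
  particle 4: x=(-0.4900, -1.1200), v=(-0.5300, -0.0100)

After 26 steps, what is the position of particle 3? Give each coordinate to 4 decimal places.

step 0: x0=(-1.6700, -0.1900) x1=(-0.9400, 0.2100) x2=(1.4000, -1.2900) x3=(1.1800, 0.0800) x4=(-0.4900, -1.1200)
step 1: x0=(-1.6721, -0.1946) x1=(-0.9392, 0.2148) x2=(1.4063, -1.2838) x3=(1.1665, 0.0734) x4=(-0.4987, -1.1199)
step 2: x0=(-1.6729, -0.1994) x1=(-0.9373, 0.2190) x2=(1.4101, -1.2764) x3=(1.1523, 0.0666) x4=(-0.5069, -1.1191)
step 3: x0=(-1.6723, -0.2046) x1=(-0.9342, 0.2227) x2=(1.4115, -1.2679) x3=(1.1372, 0.0596) x4=(-0.5145, -1.1178)
step 4: x0=(-1.6705, -0.2100) x1=(-0.9300, 0.2257) x2=(1.4104, -1.2583) x3=(1.1215, 0.0523) x4=(-0.5215, -1.1159)
step 5: x0=(-1.6675, -0.2156) x1=(-0.9246, 0.2282) x2=(1.4068, -1.2475) x3=(1.1049, 0.0448) x4=(-0.5280, -1.1134)
step 6: x0=(-1.6631, -0.2216) x1=(-0.9182, 0.2301) x2=(1.4008, -1.2356) x3=(1.0876, 0.0371) x4=(-0.5338, -1.1104)
step 7: x0=(-1.6575, -0.2278) x1=(-0.9106, 0.2313) x2=(1.3924, -1.2226) x3=(1.0696, 0.0292) x4=(-0.5391, -1.1067)
step 8: x0=(-1.6507, -0.2343) x1=(-0.9019, 0.2320) x2=(1.3816, -1.2086) x3=(1.0509, 0.0211) x4=(-0.5438, -1.1026)
step 9: x0=(-1.6426, -0.2410) x1=(-0.8922, 0.2322) x2=(1.3683, -1.1936) x3=(1.0315, 0.0127) x4=(-0.5479, -1.0978)
step 10: x0=(-1.6333, -0.2479) x1=(-0.8815, 0.2317) x2=(1.3527, -1.1776) x3=(1.0114, 0.0042) x4=(-0.5514, -1.0925)
step 11: x0=(-1.6228, -0.2551) x1=(-0.8697, 0.2307) x2=(1.3347, -1.1606) x3=(0.9906, -0.0044) x4=(-0.5544, -1.0867)
step 12: x0=(-1.6111, -0.2624) x1=(-0.8570, 0.2292) x2=(1.3145, -1.1427) x3=(0.9692, -0.0133) x4=(-0.5568, -1.0804)
step 13: x0=(-1.5983, -0.2700) x1=(-0.8433, 0.2271) x2=(1.2920, -1.1239) x3=(0.9471, -0.0223) x4=(-0.5586, -1.0736)
step 14: x0=(-1.5844, -0.2778) x1=(-0.8287, 0.2244) x2=(1.2673, -1.1042) x3=(0.9244, -0.0314) x4=(-0.5598, -1.0663)
step 15: x0=(-1.5693, -0.2858) x1=(-0.8133, 0.2213) x2=(1.2405, -1.0837) x3=(0.9011, -0.0407) x4=(-0.5606, -1.0585)
step 16: x0=(-1.5532, -0.2939) x1=(-0.7969, 0.2176) x2=(1.2116, -1.0625) x3=(0.8772, -0.0501) x4=(-0.5607, -1.0503)
step 17: x0=(-1.5361, -0.3022) x1=(-0.7798, 0.2135) x2=(1.1807, -1.0405) x3=(0.8527, -0.0597) x4=(-0.5604, -1.0416)
step 18: x0=(-1.5179, -0.3107) x1=(-0.7619, 0.2088) x2=(1.1478, -1.0179) x3=(0.8277, -0.0694) x4=(-0.5596, -1.0325)
step 19: x0=(-1.4987, -0.3193) x1=(-0.7433, 0.2038) x2=(1.1130, -0.9946) x3=(0.8021, -0.0791) x4=(-0.5582, -1.0230)
step 20: x0=(-1.4786, -0.3280) x1=(-0.7239, 0.1982) x2=(1.0765, -0.9707) x3=(0.7760, -0.0890) x4=(-0.5564, -1.0131)
step 21: x0=(-1.4576, -0.3369) x1=(-0.7040, 0.1923) x2=(1.0383, -0.9463) x3=(0.7495, -0.0990) x4=(-0.5541, -1.0028)
step 22: x0=(-1.4357, -0.3459) x1=(-0.6834, 0.1860) x2=(0.9984, -0.9214) x3=(0.7224, -0.1090) x4=(-0.5514, -0.9922)
step 23: x0=(-1.4130, -0.3549) x1=(-0.6622, 0.1793) x2=(0.9570, -0.8961) x3=(0.6950, -0.1191) x4=(-0.5483, -0.9813)
step 24: x0=(-1.3895, -0.3641) x1=(-0.6406, 0.1722) x2=(0.9141, -0.8704) x3=(0.6670, -0.1292) x4=(-0.5448, -0.9701)
step 25: x0=(-1.3652, -0.3733) x1=(-0.6184, 0.1648) x2=(0.8699, -0.8443) x3=(0.6387, -0.1394) x4=(-0.5408, -0.9586)
step 26: x0=(-1.3403, -0.3825) x1=(-0.5958, 0.1572) x2=(0.8245, -0.8180) x3=(0.6100, -0.1496) x4=(-0.5366, -0.9469)

(0.6100, -0.1496)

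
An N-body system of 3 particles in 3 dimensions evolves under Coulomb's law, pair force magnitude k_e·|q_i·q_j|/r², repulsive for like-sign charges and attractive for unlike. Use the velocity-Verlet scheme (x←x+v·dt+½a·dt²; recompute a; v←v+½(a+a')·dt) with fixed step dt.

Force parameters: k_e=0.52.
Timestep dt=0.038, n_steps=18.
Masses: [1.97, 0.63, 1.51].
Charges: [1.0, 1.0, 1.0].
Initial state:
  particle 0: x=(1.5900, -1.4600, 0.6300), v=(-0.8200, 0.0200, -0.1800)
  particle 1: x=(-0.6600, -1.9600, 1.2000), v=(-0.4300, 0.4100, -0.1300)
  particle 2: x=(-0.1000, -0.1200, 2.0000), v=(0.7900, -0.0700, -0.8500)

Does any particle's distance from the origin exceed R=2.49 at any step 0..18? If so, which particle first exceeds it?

no

step 0: x0=(1.5900, -1.4600, 0.6300) x1=(-0.6600, -1.9600, 1.2000) x2=(-0.1000, -0.1200, 2.0000)
step 1: x0=(1.5589, -1.4592, 0.6231) x1=(-0.6765, -1.9446, 1.1950) x2=(-0.0700, -0.1226, 1.9677)
step 2: x0=(1.5279, -1.4585, 0.6162) x1=(-0.6932, -1.9294, 1.1900) x2=(-0.0400, -0.1250, 1.9356)
step 3: x0=(1.4970, -1.4578, 0.6093) x1=(-0.7103, -1.9146, 1.1849) x2=(-0.0100, -0.1273, 1.9035)
step 4: x0=(1.4662, -1.4571, 0.6022) x1=(-0.7277, -1.9000, 1.1798) x2=(0.0199, -0.1295, 1.8715)
step 5: x0=(1.4355, -1.4564, 0.5952) x1=(-0.7453, -1.8857, 1.1747) x2=(0.0499, -0.1315, 1.8396)
step 6: x0=(1.4050, -1.4558, 0.5880) x1=(-0.7633, -1.8717, 1.1695) x2=(0.0798, -0.1333, 1.8078)
step 7: x0=(1.3745, -1.4552, 0.5808) x1=(-0.7817, -1.8580, 1.1643) x2=(0.1098, -0.1350, 1.7760)
step 8: x0=(1.3442, -1.4546, 0.5736) x1=(-0.8004, -1.8446, 1.1590) x2=(0.1397, -0.1365, 1.7444)
step 9: x0=(1.3140, -1.4541, 0.5663) x1=(-0.8194, -1.8315, 1.1537) x2=(0.1696, -0.1378, 1.7129)
step 10: x0=(1.2839, -1.4536, 0.5589) x1=(-0.8388, -1.8186, 1.1485) x2=(0.1995, -0.1390, 1.6814)
step 11: x0=(1.2539, -1.4532, 0.5514) x1=(-0.8586, -1.8060, 1.1432) x2=(0.2294, -0.1400, 1.6501)
step 12: x0=(1.2240, -1.4528, 0.5439) x1=(-0.8788, -1.7937, 1.1379) x2=(0.2593, -0.1408, 1.6189)
step 13: x0=(1.1943, -1.4525, 0.5363) x1=(-0.8993, -1.7817, 1.1325) x2=(0.2892, -0.1414, 1.5877)
step 14: x0=(1.1647, -1.4522, 0.5286) x1=(-0.9202, -1.7699, 1.1272) x2=(0.3191, -0.1419, 1.5567)
step 15: x0=(1.1352, -1.4520, 0.5208) x1=(-0.9416, -1.7583, 1.1220) x2=(0.3490, -0.1421, 1.5257)
step 16: x0=(1.1059, -1.4518, 0.5130) x1=(-0.9633, -1.7470, 1.1167) x2=(0.3790, -0.1422, 1.4949)
step 17: x0=(1.0766, -1.4518, 0.5050) x1=(-0.9855, -1.7360, 1.1114) x2=(0.4089, -0.1421, 1.4641)
step 18: x0=(1.0475, -1.4518, 0.4970) x1=(-1.0080, -1.7251, 1.1062) x2=(0.4388, -0.1417, 1.4335)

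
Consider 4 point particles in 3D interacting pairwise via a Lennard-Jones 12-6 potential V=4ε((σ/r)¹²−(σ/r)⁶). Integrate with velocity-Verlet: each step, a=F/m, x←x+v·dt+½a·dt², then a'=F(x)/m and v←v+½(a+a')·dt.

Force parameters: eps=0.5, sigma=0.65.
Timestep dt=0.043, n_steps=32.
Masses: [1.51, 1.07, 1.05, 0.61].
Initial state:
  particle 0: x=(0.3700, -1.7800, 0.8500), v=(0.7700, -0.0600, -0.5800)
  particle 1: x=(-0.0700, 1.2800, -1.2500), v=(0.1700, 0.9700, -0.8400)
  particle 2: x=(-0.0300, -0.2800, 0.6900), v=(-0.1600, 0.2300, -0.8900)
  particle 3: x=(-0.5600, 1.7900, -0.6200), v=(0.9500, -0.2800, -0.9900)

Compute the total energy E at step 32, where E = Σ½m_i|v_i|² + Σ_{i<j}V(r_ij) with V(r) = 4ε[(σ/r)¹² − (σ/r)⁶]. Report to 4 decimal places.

2.4182

step 0: x0=(0.3700, -1.7800, 0.8500) x1=(-0.0700, 1.2800, -1.2500) x2=(-0.0300, -0.2800, 0.6900) x3=(-0.5600, 1.7900, -0.6200)
step 1: x0=(0.4031, -1.7826, 0.8251) x1=(-0.0632, 1.3222, -1.2855) x2=(-0.0369, -0.2701, 0.6517) x3=(-0.5183, 1.7771, -0.6636)
step 2: x0=(0.4362, -1.7851, 0.8001) x1=(-0.0575, 1.3656, -1.3194) x2=(-0.0437, -0.2603, 0.6135) x3=(-0.4745, 1.7621, -0.7102)
step 3: x0=(0.4693, -1.7875, 0.7752) x1=(-0.0534, 1.4105, -1.3510) x2=(-0.0506, -0.2506, 0.5752) x3=(-0.4280, 1.7445, -0.7606)
step 4: x0=(0.5023, -1.7900, 0.7502) x1=(-0.0507, 1.4565, -1.3805) x2=(-0.0574, -0.2409, 0.5369) x3=(-0.3792, 1.7248, -0.8148)
step 5: x0=(0.5354, -1.7924, 0.7252) x1=(-0.0462, 1.5012, -1.4129) x2=(-0.0642, -0.2312, 0.4987) x3=(-0.3333, 1.7075, -0.8638)
step 6: x0=(0.5684, -1.7948, 0.7003) x1=(-0.0290, 1.5367, -1.4699) x2=(-0.0710, -0.2216, 0.4604) x3=(-0.3099, 1.7064, -0.8698)
step 7: x0=(0.6015, -1.7972, 0.6753) x1=(-0.0073, 1.5695, -1.5361) x2=(-0.0778, -0.2120, 0.4222) x3=(-0.2942, 1.7099, -0.8595)
step 8: x0=(0.6345, -1.7995, 0.6503) x1=(0.0137, 1.6026, -1.6008) x2=(-0.0845, -0.2024, 0.3839) x3=(-0.2773, 1.7129, -0.8519)
step 9: x0=(0.6675, -1.8018, 0.6254) x1=(0.0335, 1.6362, -1.6626) x2=(-0.0913, -0.1928, 0.3457) x3=(-0.2584, 1.7150, -0.8494)
step 10: x0=(0.7006, -1.8041, 0.6004) x1=(0.0524, 1.6700, -1.7218) x2=(-0.0980, -0.1833, 0.3074) x3=(-0.2380, 1.7168, -0.8514)
step 11: x0=(0.7336, -1.8064, 0.5754) x1=(0.0707, 1.7039, -1.7790) x2=(-0.1048, -0.1737, 0.2692) x3=(-0.2163, 1.7183, -0.8569)
step 12: x0=(0.7666, -1.8087, 0.5504) x1=(0.0884, 1.7379, -1.8347) x2=(-0.1115, -0.1642, 0.2309) x3=(-0.1938, 1.7198, -0.8651)
step 13: x0=(0.7996, -1.8110, 0.5254) x1=(0.1059, 1.7718, -1.8891) x2=(-0.1182, -0.1547, 0.1927) x3=(-0.1707, 1.7213, -0.8754)
step 14: x0=(0.8325, -1.8133, 0.5005) x1=(0.1230, 1.8057, -1.9427) x2=(-0.1249, -0.1452, 0.1544) x3=(-0.1471, 1.7229, -0.8874)
step 15: x0=(0.8655, -1.8155, 0.4755) x1=(0.1400, 1.8395, -1.9954) x2=(-0.1316, -0.1357, 0.1162) x3=(-0.1232, 1.7245, -0.9006)
step 16: x0=(0.8985, -1.8178, 0.4505) x1=(0.1568, 1.8732, -2.0476) x2=(-0.1383, -0.1262, 0.0779) x3=(-0.0990, 1.7263, -0.9149)
step 17: x0=(0.9315, -1.8200, 0.4255) x1=(0.1736, 1.9069, -2.0993) x2=(-0.1450, -0.1167, 0.0396) x3=(-0.0747, 1.7282, -0.9300)
step 18: x0=(0.9645, -1.8222, 0.4005) x1=(0.1902, 1.9406, -2.1506) x2=(-0.1517, -0.1072, 0.0014) x3=(-0.0502, 1.7301, -0.9458)
step 19: x0=(0.9974, -1.8244, 0.3755) x1=(0.2068, 1.9741, -2.2017) x2=(-0.1584, -0.0977, -0.0369) x3=(-0.0256, 1.7322, -0.9621)
step 20: x0=(1.0304, -1.8267, 0.3505) x1=(0.2233, 2.0077, -2.2524) x2=(-0.1651, -0.0882, -0.0752) x3=(-0.0009, 1.7343, -0.9789)
step 21: x0=(1.0633, -1.8289, 0.3255) x1=(0.2398, 2.0411, -2.3030) x2=(-0.1717, -0.0787, -0.1134) x3=(0.0238, 1.7364, -0.9960)
step 22: x0=(1.0963, -1.8311, 0.3005) x1=(0.2563, 2.0746, -2.3534) x2=(-0.1784, -0.0692, -0.1517) x3=(0.0486, 1.7386, -1.0134)
step 23: x0=(1.1293, -1.8333, 0.2755) x1=(0.2727, 2.1080, -2.4036) x2=(-0.1851, -0.0597, -0.1900) x3=(0.0734, 1.7409, -1.0310)
step 24: x0=(1.1622, -1.8355, 0.2505) x1=(0.2892, 2.1414, -2.4537) x2=(-0.1917, -0.0502, -0.2283) x3=(0.0983, 1.7432, -1.0488)
step 25: x0=(1.1952, -1.8377, 0.2255) x1=(0.3056, 2.1747, -2.5037) x2=(-0.1984, -0.0407, -0.2666) x3=(0.1231, 1.7455, -1.0668)
step 26: x0=(1.2281, -1.8399, 0.2005) x1=(0.3220, 2.2080, -2.5537) x2=(-0.2050, -0.0311, -0.3049) x3=(0.1480, 1.7479, -1.0849)
step 27: x0=(1.2611, -1.8421, 0.1755) x1=(0.3384, 2.2413, -2.6036) x2=(-0.2117, -0.0216, -0.3432) x3=(0.1729, 1.7502, -1.1032)
step 28: x0=(1.2940, -1.8443, 0.1505) x1=(0.3548, 2.2746, -2.6534) x2=(-0.2183, -0.0120, -0.3815) x3=(0.1978, 1.7526, -1.1215)
step 29: x0=(1.3270, -1.8465, 0.1255) x1=(0.3712, 2.3079, -2.7031) x2=(-0.2249, -0.0024, -0.4198) x3=(0.2227, 1.7550, -1.1399)
step 30: x0=(1.3599, -1.8487, 0.1005) x1=(0.3875, 2.3411, -2.7529) x2=(-0.2315, 0.0071, -0.4581) x3=(0.2476, 1.7574, -1.1584)
step 31: x0=(1.3929, -1.8509, 0.0755) x1=(0.4039, 2.3744, -2.8026) x2=(-0.2382, 0.0167, -0.4965) x3=(0.2725, 1.7598, -1.1769)
step 32: x0=(1.4258, -1.8531, 0.0505) x1=(0.4203, 2.4076, -2.8522) x2=(-0.2448, 0.0263, -0.5348) x3=(0.2974, 1.7621, -1.1955)
step 0 velocities: v0=(0.7700, -0.0600, -0.5800) v1=(0.1700, 0.9700, -0.8400) v2=(-0.1600, 0.2300, -0.8900) v3=(0.9500, -0.2800, -0.9900)
step 0: KE=2.6558, PE=-0.1988, E=2.4570
step 32 velocities: v0=(0.7661, -0.0510, -0.5815) v1=(0.3808, 0.7725, -1.1546) v2=(-0.1538, 0.2235, -0.8914) v3=(0.5791, 0.0552, -0.4321)
step 32: KE=2.4264, PE=-0.0082, E=2.4182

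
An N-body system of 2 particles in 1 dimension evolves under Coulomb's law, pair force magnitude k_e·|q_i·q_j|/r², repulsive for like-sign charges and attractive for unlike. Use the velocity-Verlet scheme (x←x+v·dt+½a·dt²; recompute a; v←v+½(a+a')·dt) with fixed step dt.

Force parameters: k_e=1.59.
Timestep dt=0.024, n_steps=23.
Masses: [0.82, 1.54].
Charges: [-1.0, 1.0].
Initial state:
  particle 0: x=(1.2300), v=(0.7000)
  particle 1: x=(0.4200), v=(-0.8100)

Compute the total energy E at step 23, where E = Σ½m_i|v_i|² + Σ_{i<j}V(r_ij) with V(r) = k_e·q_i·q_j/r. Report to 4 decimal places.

step 0: x0=(1.2300) x1=(0.4200)
step 1: x0=(1.2459) x1=(0.4010)
step 2: x0=(1.2603) x1=(0.3829)
step 3: x0=(1.2733) x1=(0.3655)
step 4: x0=(1.2848) x1=(0.3488)
step 5: x0=(1.2951) x1=(0.3328)
step 6: x0=(1.3042) x1=(0.3175)
step 7: x0=(1.3122) x1=(0.3028)
step 8: x0=(1.3191) x1=(0.2886)
step 9: x0=(1.3249) x1=(0.2750)
step 10: x0=(1.3296) x1=(0.2620)
step 11: x0=(1.3335) x1=(0.2495)
step 12: x0=(1.3363) x1=(0.2375)
step 13: x0=(1.3382) x1=(0.2259)
step 14: x0=(1.3393) x1=(0.2149)
step 15: x0=(1.3394) x1=(0.2043)
step 16: x0=(1.3387) x1=(0.1942)
step 17: x0=(1.3371) x1=(0.1845)
step 18: x0=(1.3347) x1=(0.1753)
step 19: x0=(1.3315) x1=(0.1666)
step 20: x0=(1.3274) x1=(0.1582)
step 21: x0=(1.3225) x1=(0.1503)
step 22: x0=(1.3168) x1=(0.1429)
step 23: x0=(1.3103) x1=(0.1359)
step 0 velocities: v0=(0.7000) v1=(-0.8100)
step 0: KE=0.7061, PE=-1.9630, E=-1.2569
step 23 velocities: v0=(-0.2880) v1=(-0.2839)
step 23: KE=0.0961, PE=-1.3538, E=-1.2577

-1.2577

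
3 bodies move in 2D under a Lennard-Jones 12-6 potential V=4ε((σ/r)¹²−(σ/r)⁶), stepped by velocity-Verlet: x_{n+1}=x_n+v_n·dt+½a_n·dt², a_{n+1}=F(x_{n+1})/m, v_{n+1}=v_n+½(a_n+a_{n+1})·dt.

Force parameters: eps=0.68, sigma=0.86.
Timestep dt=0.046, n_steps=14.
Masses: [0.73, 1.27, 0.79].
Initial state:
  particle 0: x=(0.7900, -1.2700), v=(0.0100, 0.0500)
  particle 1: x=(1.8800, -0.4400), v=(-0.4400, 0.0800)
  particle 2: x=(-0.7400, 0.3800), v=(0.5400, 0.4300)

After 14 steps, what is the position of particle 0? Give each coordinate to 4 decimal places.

(0.9139, -1.1478)

step 0: x0=(0.7900, -1.2700) x1=(1.8800, -0.4400) x2=(-0.7400, 0.3800)
step 1: x0=(0.7912, -1.2671) x1=(1.8593, -0.4366) x2=(-0.7151, 0.3998)
step 2: x0=(0.7939, -1.2630) x1=(1.8377, -0.4340) x2=(-0.6902, 0.4195)
step 3: x0=(0.7983, -1.2574) x1=(1.8152, -0.4321) x2=(-0.6652, 0.4391)
step 4: x0=(0.8045, -1.2502) x1=(1.7915, -0.4311) x2=(-0.6402, 0.4587)
step 5: x0=(0.8128, -1.2413) x1=(1.7666, -0.4311) x2=(-0.6151, 0.4783)
step 6: x0=(0.8234, -1.2302) x1=(1.7403, -0.4323) x2=(-0.5899, 0.4977)
step 7: x0=(0.8368, -1.2167) x1=(1.7124, -0.4348) x2=(-0.5647, 0.5172)
step 8: x0=(0.8533, -1.2003) x1=(1.6826, -0.4390) x2=(-0.5394, 0.5365)
step 9: x0=(0.8735, -1.1804) x1=(1.6507, -0.4451) x2=(-0.5140, 0.5558)
step 10: x0=(0.8977, -1.1567) x1=(1.6165, -0.4534) x2=(-0.4885, 0.5751)
step 11: x0=(0.9246, -1.1301) x1=(1.5806, -0.4633) x2=(-0.4630, 0.5942)
step 12: x0=(0.9471, -1.1080) x1=(1.5472, -0.4706) x2=(-0.4374, 0.6133)
step 13: x0=(0.9430, -1.1140) x1=(1.5290, -0.4616) x2=(-0.4117, 0.6323)
step 14: x0=(0.9139, -1.1478) x1=(1.5252, -0.4367) x2=(-0.3859, 0.6512)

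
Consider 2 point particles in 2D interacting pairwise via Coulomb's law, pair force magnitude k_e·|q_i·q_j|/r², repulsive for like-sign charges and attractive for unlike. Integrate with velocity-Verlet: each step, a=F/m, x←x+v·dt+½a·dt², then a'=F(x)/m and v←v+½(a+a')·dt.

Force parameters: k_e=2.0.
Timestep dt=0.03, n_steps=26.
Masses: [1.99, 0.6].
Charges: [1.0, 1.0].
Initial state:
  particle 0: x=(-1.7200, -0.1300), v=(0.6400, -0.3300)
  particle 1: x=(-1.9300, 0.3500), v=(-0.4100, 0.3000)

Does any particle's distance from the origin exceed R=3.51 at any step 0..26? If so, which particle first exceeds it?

step 0: x0=(-1.7200, -0.1300) x1=(-1.9300, 0.3500)
step 1: x0=(-1.7001, -0.1414) x1=(-1.9445, 0.3640)
step 2: x0=(-1.6790, -0.1554) x1=(-1.9631, 0.3866)
step 3: x0=(-1.6568, -0.1715) x1=(-1.9855, 0.4163)
step 4: x0=(-1.6336, -0.1894) x1=(-2.0111, 0.4517)
step 5: x0=(-1.6096, -0.2087) x1=(-2.0394, 0.4918)
step 6: x0=(-1.5848, -0.2291) x1=(-2.0700, 0.5357)
step 7: x0=(-1.5595, -0.2505) x1=(-2.1027, 0.5827)
step 8: x0=(-1.5337, -0.2726) x1=(-2.1369, 0.6322)
step 9: x0=(-1.5074, -0.2953) x1=(-2.1726, 0.6839)
step 10: x0=(-1.4808, -0.3186) x1=(-2.2095, 0.7373)
step 11: x0=(-1.4539, -0.3424) x1=(-2.2474, 0.7922)
step 12: x0=(-1.4267, -0.3665) x1=(-2.2862, 0.8484)
step 13: x0=(-1.3993, -0.3910) x1=(-2.3258, 0.9057)
step 14: x0=(-1.3716, -0.4157) x1=(-2.3661, 0.9640)
step 15: x0=(-1.3438, -0.4407) x1=(-2.4070, 1.0231)
step 16: x0=(-1.3158, -0.4660) x1=(-2.4484, 1.0829)
step 17: x0=(-1.2877, -0.4914) x1=(-2.4903, 1.1434)
step 18: x0=(-1.2595, -0.5170) x1=(-2.5326, 1.2045)
step 19: x0=(-1.2311, -0.5428) x1=(-2.5754, 1.2661)
step 20: x0=(-1.2026, -0.5687) x1=(-2.6184, 1.3282)
step 21: x0=(-1.1740, -0.5947) x1=(-2.6618, 1.3907)
step 22: x0=(-1.1454, -0.6209) x1=(-2.7055, 1.4536)
step 23: x0=(-1.1166, -0.6471) x1=(-2.7495, 1.5169)
step 24: x0=(-1.0878, -0.6735) x1=(-2.7937, 1.5805)
step 25: x0=(-1.0589, -0.6999) x1=(-2.8381, 1.6444)
step 26: x0=(-1.0300, -0.7265) x1=(-2.8828, 1.7085)

no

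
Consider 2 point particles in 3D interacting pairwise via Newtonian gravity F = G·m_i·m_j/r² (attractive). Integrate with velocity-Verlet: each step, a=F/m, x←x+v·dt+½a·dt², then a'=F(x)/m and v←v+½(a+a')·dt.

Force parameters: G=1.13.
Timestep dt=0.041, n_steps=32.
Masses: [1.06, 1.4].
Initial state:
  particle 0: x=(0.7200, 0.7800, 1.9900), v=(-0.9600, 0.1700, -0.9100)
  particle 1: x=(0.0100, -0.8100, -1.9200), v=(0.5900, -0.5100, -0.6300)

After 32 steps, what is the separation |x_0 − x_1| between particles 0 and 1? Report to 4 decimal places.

step 0: x0=(0.7200, 0.7800, 1.9900) x1=(0.0100, -0.8100, -1.9200)
step 1: x0=(0.6806, 0.7869, 1.9526) x1=(0.0342, -0.8309, -1.9458)
step 2: x0=(0.6412, 0.7938, 1.9151) x1=(0.0584, -0.8517, -1.9715)
step 3: x0=(0.6018, 0.8007, 1.8775) x1=(0.0826, -0.8725, -1.9970)
step 4: x0=(0.5624, 0.8074, 1.8397) x1=(0.1069, -0.8933, -2.0225)
step 5: x0=(0.5229, 0.8141, 1.8018) x1=(0.1311, -0.9140, -2.0479)
step 6: x0=(0.4835, 0.8208, 1.7637) x1=(0.1554, -0.9347, -2.0732)
step 7: x0=(0.4440, 0.8274, 1.7256) x1=(0.1797, -0.9553, -2.0983)
step 8: x0=(0.4045, 0.8339, 1.6872) x1=(0.2040, -0.9759, -2.1234)
step 9: x0=(0.3650, 0.8404, 1.6488) x1=(0.2283, -0.9964, -2.1484)
step 10: x0=(0.3255, 0.8468, 1.6102) x1=(0.2526, -1.0169, -2.1732)
step 11: x0=(0.2860, 0.8531, 1.5715) x1=(0.2768, -1.0373, -2.1980)
step 12: x0=(0.2465, 0.8594, 1.5326) x1=(0.3011, -1.0577, -2.2227)
step 13: x0=(0.2070, 0.8656, 1.4937) x1=(0.3254, -1.0780, -2.2472)
step 14: x0=(0.1676, 0.8717, 1.4545) x1=(0.3497, -1.0983, -2.2717)
step 15: x0=(0.1281, 0.8778, 1.4153) x1=(0.3740, -1.1185, -2.2960)
step 16: x0=(0.0886, 0.8838, 1.3759) x1=(0.3983, -1.1387, -2.3203)
step 17: x0=(0.0491, 0.8897, 1.3364) x1=(0.4226, -1.1588, -2.3445)
step 18: x0=(0.0097, 0.8955, 1.2968) x1=(0.4468, -1.1789, -2.3685)
step 19: x0=(-0.0298, 0.9013, 1.2570) x1=(0.4711, -1.1989, -2.3925)
step 20: x0=(-0.0692, 0.9070, 1.2171) x1=(0.4953, -1.2188, -2.4164)
step 21: x0=(-0.1086, 0.9126, 1.1771) x1=(0.5195, -1.2387, -2.4402)
step 22: x0=(-0.1480, 0.9182, 1.1369) x1=(0.5437, -1.2586, -2.4638)
step 23: x0=(-0.1873, 0.9237, 1.0966) x1=(0.5679, -1.2783, -2.4874)
step 24: x0=(-0.2266, 0.9291, 1.0563) x1=(0.5921, -1.2981, -2.5109)
step 25: x0=(-0.2659, 0.9344, 1.0157) x1=(0.6162, -1.3177, -2.5343)
step 26: x0=(-0.3052, 0.9397, 0.9751) x1=(0.6403, -1.3373, -2.5576)
step 27: x0=(-0.3444, 0.9448, 0.9344) x1=(0.6644, -1.3569, -2.5809)
step 28: x0=(-0.3837, 0.9499, 0.8935) x1=(0.6885, -1.3764, -2.6040)
step 29: x0=(-0.4228, 0.9550, 0.8525) x1=(0.7126, -1.3958, -2.6271)
step 30: x0=(-0.4620, 0.9599, 0.8114) x1=(0.7366, -1.4152, -2.6500)
step 31: x0=(-0.5011, 0.9648, 0.7702) x1=(0.7606, -1.4345, -2.6729)
step 32: x0=(-0.5401, 0.9696, 0.7289) x1=(0.7845, -1.4538, -2.6957)

4.3995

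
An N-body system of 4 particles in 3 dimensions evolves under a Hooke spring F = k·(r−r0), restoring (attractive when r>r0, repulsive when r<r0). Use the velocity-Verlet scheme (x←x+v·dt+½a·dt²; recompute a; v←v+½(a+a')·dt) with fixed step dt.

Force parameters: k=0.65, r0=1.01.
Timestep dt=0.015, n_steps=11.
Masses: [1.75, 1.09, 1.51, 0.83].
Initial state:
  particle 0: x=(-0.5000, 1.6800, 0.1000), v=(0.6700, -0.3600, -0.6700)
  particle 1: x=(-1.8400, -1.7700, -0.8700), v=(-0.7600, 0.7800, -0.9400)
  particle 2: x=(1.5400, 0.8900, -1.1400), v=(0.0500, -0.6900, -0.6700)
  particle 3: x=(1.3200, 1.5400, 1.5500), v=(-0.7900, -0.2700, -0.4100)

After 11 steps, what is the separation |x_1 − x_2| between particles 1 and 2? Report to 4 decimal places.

step 0: x0=(-0.5000, 1.6800, 0.1000) x1=(-1.8400, -1.7700, -0.8700) x2=(1.5400, 0.8900, -1.1400) x3=(1.3200, 1.5400, 1.5500)
step 1: x0=(-0.4899, 1.6745, 0.0899) x1=(-1.8510, -1.7578, -0.8839) x2=(1.5406, 0.8796, -1.1499) x3=(1.3078, 1.5357, 1.5435)
step 2: x0=(-0.4797, 1.6687, 0.0798) x1=(-1.8612, -1.7447, -0.8975) x2=(1.5407, 0.8691, -1.1596) x3=(1.2951, 1.5308, 1.5361)
step 3: x0=(-0.4694, 1.6626, 0.0696) x1=(-1.8705, -1.7306, -0.9108) x2=(1.5405, 0.8585, -1.1690) x3=(1.2817, 1.5255, 1.5280)
step 4: x0=(-0.4590, 1.6563, 0.0594) x1=(-1.8790, -1.7155, -0.9238) x2=(1.5399, 0.8477, -1.1781) x3=(1.2678, 1.5196, 1.5191)
step 5: x0=(-0.4485, 1.6498, 0.0491) x1=(-1.8867, -1.6995, -0.9364) x2=(1.5390, 0.8369, -1.1870) x3=(1.2533, 1.5132, 1.5094)
step 6: x0=(-0.4379, 1.6430, 0.0387) x1=(-1.8935, -1.6826, -0.9486) x2=(1.5376, 0.8260, -1.1957) x3=(1.2382, 1.5063, 1.4989)
step 7: x0=(-0.4272, 1.6359, 0.0283) x1=(-1.8996, -1.6647, -0.9606) x2=(1.5358, 0.8150, -1.2040) x3=(1.2225, 1.4988, 1.4876)
step 8: x0=(-0.4165, 1.6286, 0.0179) x1=(-1.9048, -1.6459, -0.9722) x2=(1.5337, 0.8038, -1.2122) x3=(1.2063, 1.4909, 1.4755)
step 9: x0=(-0.4057, 1.6211, 0.0074) x1=(-1.9091, -1.6262, -0.9834) x2=(1.5312, 0.7926, -1.2200) x3=(1.1895, 1.4824, 1.4626)
step 10: x0=(-0.3948, 1.6133, -0.0032) x1=(-1.9126, -1.6056, -0.9944) x2=(1.5283, 0.7813, -1.2277) x3=(1.1722, 1.4735, 1.4490)
step 11: x0=(-0.3838, 1.6053, -0.0138) x1=(-1.9153, -1.5842, -1.0050) x2=(1.5250, 0.7700, -1.2350) x3=(1.1543, 1.4640, 1.4346)

4.1750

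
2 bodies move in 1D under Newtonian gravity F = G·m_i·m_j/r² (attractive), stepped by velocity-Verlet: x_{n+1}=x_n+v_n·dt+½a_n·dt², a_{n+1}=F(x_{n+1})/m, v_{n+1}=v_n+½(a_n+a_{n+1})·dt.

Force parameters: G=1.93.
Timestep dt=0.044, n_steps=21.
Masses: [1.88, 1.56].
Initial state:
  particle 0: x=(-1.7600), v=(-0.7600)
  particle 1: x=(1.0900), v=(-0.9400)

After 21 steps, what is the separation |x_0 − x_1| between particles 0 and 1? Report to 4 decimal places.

step 0: x0=(-1.7600) x1=(1.0900)
step 1: x0=(-1.7931) x1=(1.0482)
step 2: x0=(-1.8254) x1=(1.0055)
step 3: x0=(-1.8571) x1=(0.9620)
step 4: x0=(-1.8880) x1=(0.9176)
step 5: x0=(-1.9181) x1=(0.8723)
step 6: x0=(-1.9475) x1=(0.8261)
step 7: x0=(-1.9762) x1=(0.7789)
step 8: x0=(-2.0041) x1=(0.7309)
step 9: x0=(-2.0312) x1=(0.6819)
step 10: x0=(-2.0575) x1=(0.6319)
step 11: x0=(-2.0830) x1=(0.5810)
step 12: x0=(-2.1077) x1=(0.5291)
step 13: x0=(-2.1315) x1=(0.4762)
step 14: x0=(-2.1545) x1=(0.4222)
step 15: x0=(-2.1766) x1=(0.3672)
step 16: x0=(-2.1978) x1=(0.3111)
step 17: x0=(-2.2181) x1=(0.2539)
step 18: x0=(-2.2375) x1=(0.1955)
step 19: x0=(-2.2558) x1=(0.1360)
step 20: x0=(-2.2731) x1=(0.0752)
step 21: x0=(-2.2894) x1=(0.0131)

2.3025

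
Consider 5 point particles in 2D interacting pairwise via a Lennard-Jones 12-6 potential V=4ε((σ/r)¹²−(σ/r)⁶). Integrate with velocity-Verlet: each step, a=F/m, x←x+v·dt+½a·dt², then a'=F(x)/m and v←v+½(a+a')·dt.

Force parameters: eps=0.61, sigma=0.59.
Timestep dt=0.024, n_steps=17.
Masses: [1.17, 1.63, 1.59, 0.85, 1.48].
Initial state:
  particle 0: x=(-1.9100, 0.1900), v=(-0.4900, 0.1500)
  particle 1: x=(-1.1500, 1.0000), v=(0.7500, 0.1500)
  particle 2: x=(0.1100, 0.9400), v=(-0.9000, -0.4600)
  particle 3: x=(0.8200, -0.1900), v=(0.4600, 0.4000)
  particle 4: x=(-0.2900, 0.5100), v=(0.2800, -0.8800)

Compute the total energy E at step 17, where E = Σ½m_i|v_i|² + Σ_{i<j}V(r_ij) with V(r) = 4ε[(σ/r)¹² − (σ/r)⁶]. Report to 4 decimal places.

2.0583

step 0: x0=(-1.9100, 0.1900) x1=(-1.1500, 1.0000) x2=(0.1100, 0.9400) x3=(0.8200, -0.1900) x4=(-0.2900, 0.5100)
step 1: x0=(-1.9217, 0.1937) x1=(-1.1319, 1.0035) x2=(0.0917, 0.9325) x3=(0.8310, -0.1804) x4=(-0.2870, 0.4851)
step 2: x0=(-1.9333, 0.1974) x1=(-1.1137, 1.0068) x2=(0.0800, 0.9328) x3=(0.8419, -0.1706) x4=(-0.2911, 0.4519)
step 3: x0=(-1.9448, 0.2012) x1=(-1.0952, 1.0100) x2=(0.0712, 0.9370) x3=(0.8527, -0.1608) x4=(-0.2987, 0.4146)
step 4: x0=(-1.9563, 0.2051) x1=(-1.0766, 1.0130) x2=(0.0631, 0.9421) x3=(0.8635, -0.1510) x4=(-0.3072, 0.3765)
step 5: x0=(-1.9677, 0.2090) x1=(-1.0578, 1.0158) x2=(0.0546, 0.9469) x3=(0.8741, -0.1410) x4=(-0.3156, 0.3388)
step 6: x0=(-1.9790, 0.2130) x1=(-1.0388, 1.0184) x2=(0.0456, 0.9509) x3=(0.8846, -0.1310) x4=(-0.3236, 0.3020)
step 7: x0=(-1.9902, 0.2171) x1=(-1.0196, 1.0209) x2=(0.0361, 0.9541) x3=(0.8951, -0.1210) x4=(-0.3313, 0.2662)
step 8: x0=(-2.0014, 0.2212) x1=(-1.0001, 1.0232) x2=(0.0261, 0.9566) x3=(0.9054, -0.1108) x4=(-0.3387, 0.2313)
step 9: x0=(-2.0125, 0.2253) x1=(-0.9804, 1.0253) x2=(0.0156, 0.9585) x3=(0.9156, -0.1007) x4=(-0.3458, 0.1971)
step 10: x0=(-2.0236, 0.2294) x1=(-0.9605, 1.0273) x2=(0.0047, 0.9599) x3=(0.9258, -0.0904) x4=(-0.3527, 0.1636)
step 11: x0=(-2.0347, 0.2336) x1=(-0.9402, 1.0291) x2=(-0.0066, 0.9609) x3=(0.9359, -0.0802) x4=(-0.3595, 0.1307)
step 12: x0=(-2.0457, 0.2378) x1=(-0.9196, 1.0308) x2=(-0.0184, 0.9615) x3=(0.9458, -0.0699) x4=(-0.3662, 0.0983)
step 13: x0=(-2.0566, 0.2420) x1=(-0.8986, 1.0324) x2=(-0.0307, 0.9618) x3=(0.9557, -0.0595) x4=(-0.3728, 0.0663)
step 14: x0=(-2.0676, 0.2462) x1=(-0.8771, 1.0338) x2=(-0.0435, 0.9619) x3=(0.9655, -0.0492) x4=(-0.3793, 0.0347)
step 15: x0=(-2.0785, 0.2504) x1=(-0.8549, 1.0350) x2=(-0.0570, 0.9619) x3=(0.9753, -0.0388) x4=(-0.3857, 0.0034)
step 16: x0=(-2.0894, 0.2547) x1=(-0.8321, 1.0361) x2=(-0.0713, 0.9617) x3=(0.9849, -0.0283) x4=(-0.3921, -0.0276)
step 17: x0=(-2.1002, 0.2590) x1=(-0.8084, 1.0371) x2=(-0.0864, 0.9614) x3=(0.9945, -0.0179) x4=(-0.3985, -0.0583)
step 0 velocities: v0=(-0.4900, 0.1500) v1=(0.7500, 0.1500) v2=(-0.9000, -0.4600) v3=(0.4600, 0.4000) v4=(0.2800, -0.8800)
step 0: KE=2.2316, PE=-0.1580, E=2.0736
step 17 velocities: v0=(-0.4520, 0.1775) v1=(1.0053, 0.0358) v2=(-0.6498, -0.0123) v3=(0.3982, 0.4358) v4=(-0.2645, -1.2775)
step 17: KE=2.7060, PE=-0.6476, E=2.0583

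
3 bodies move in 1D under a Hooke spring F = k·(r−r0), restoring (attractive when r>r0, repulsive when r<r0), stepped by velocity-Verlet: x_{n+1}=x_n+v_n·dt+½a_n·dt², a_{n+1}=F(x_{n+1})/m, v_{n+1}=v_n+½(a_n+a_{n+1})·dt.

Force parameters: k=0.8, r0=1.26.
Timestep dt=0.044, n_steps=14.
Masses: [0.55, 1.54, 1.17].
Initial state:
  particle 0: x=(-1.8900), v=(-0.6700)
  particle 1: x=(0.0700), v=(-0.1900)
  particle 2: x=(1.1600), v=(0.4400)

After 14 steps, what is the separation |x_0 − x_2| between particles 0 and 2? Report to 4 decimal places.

step 0: x0=(-1.8900) x1=(0.0700) x2=(1.1600)
step 1: x0=(-1.9160) x1=(0.0612) x2=(1.1783)
step 2: x0=(-1.9348) x1=(0.0515) x2=(1.1943)
step 3: x0=(-1.9462) x1=(0.0410) x2=(1.2081)
step 4: x0=(-1.9503) x1=(0.0297) x2=(1.2194)
step 5: x0=(-1.9470) x1=(0.0176) x2=(1.2283)
step 6: x0=(-1.9363) x1=(0.0047) x2=(1.2348)
step 7: x0=(-1.9184) x1=(-0.0089) x2=(1.2387)
step 8: x0=(-1.8932) x1=(-0.0232) x2=(1.2402)
step 9: x0=(-1.8611) x1=(-0.0381) x2=(1.2391)
step 10: x0=(-1.8221) x1=(-0.0535) x2=(1.2356)
step 11: x0=(-1.7767) x1=(-0.0694) x2=(1.2297)
step 12: x0=(-1.7251) x1=(-0.0857) x2=(1.2215)
step 13: x0=(-1.6677) x1=(-0.1024) x2=(1.2109)
step 14: x0=(-1.6049) x1=(-0.1193) x2=(1.1981)

2.8030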